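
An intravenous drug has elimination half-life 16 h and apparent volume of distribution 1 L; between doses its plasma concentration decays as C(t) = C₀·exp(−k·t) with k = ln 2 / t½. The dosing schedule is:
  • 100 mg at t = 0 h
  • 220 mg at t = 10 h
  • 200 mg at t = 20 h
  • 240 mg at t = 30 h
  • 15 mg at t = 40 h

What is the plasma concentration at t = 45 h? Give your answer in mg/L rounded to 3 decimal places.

267.636 mg/L

k = ln 2 / 16 = 0.04332 per h
Dose 1 (100 mg at t=0 h): 100·exp(−0.04332·45) = 14.235 mg/L
Dose 2 (220 mg at t=10 h): 220·exp(−0.04332·35) = 48.297 mg/L
Dose 3 (200 mg at t=20 h): 200·exp(−0.04332·25) = 67.713 mg/L
Dose 4 (240 mg at t=30 h): 240·exp(−0.04332·15) = 125.313 mg/L
Dose 5 (15 mg at t=40 h): 15·exp(−0.04332·5) = 12.079 mg/L
C(45) = 14.235 + 48.297 + 67.713 + 125.313 + 12.079 = 267.636 mg/L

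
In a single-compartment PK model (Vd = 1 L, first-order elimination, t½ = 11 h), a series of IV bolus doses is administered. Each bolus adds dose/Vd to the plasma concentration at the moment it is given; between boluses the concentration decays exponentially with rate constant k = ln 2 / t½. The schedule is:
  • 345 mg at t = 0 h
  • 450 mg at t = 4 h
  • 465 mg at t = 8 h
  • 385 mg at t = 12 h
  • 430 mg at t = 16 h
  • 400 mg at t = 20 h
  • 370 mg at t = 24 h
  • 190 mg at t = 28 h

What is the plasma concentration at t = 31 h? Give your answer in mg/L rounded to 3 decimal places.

k = ln 2 / 11 = 0.06301 per h
Dose 1 (345 mg at t=0 h): 345·exp(−0.06301·31) = 48.917 mg/L
Dose 2 (450 mg at t=4 h): 450·exp(−0.06301·27) = 82.096 mg/L
Dose 3 (465 mg at t=8 h): 465·exp(−0.06301·23) = 109.151 mg/L
Dose 4 (385 mg at t=12 h): 385·exp(−0.06301·19) = 116.279 mg/L
Dose 5 (430 mg at t=16 h): 430·exp(−0.06301·15) = 167.099 mg/L
Dose 6 (400 mg at t=20 h): 400·exp(−0.06301·11) = 200.000 mg/L
Dose 7 (370 mg at t=24 h): 370·exp(−0.06301·7) = 238.033 mg/L
Dose 8 (190 mg at t=28 h): 190·exp(−0.06301·3) = 157.273 mg/L
C(31) = 48.917 + 82.096 + 109.151 + 116.279 + 167.099 + 200.000 + 238.033 + 157.273 = 1118.847 mg/L

1118.847 mg/L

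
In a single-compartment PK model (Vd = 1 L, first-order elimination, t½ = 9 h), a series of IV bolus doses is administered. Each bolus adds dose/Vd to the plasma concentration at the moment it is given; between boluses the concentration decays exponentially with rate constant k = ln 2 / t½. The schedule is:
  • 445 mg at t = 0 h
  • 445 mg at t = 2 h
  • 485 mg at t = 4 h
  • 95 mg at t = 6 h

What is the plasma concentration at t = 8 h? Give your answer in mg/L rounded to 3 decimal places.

k = ln 2 / 9 = 0.07702 per h
Dose 1 (445 mg at t=0 h): 445·exp(−0.07702·8) = 240.313 mg/L
Dose 2 (445 mg at t=2 h): 445·exp(−0.07702·6) = 280.332 mg/L
Dose 3 (485 mg at t=4 h): 485·exp(−0.07702·4) = 356.411 mg/L
Dose 4 (95 mg at t=6 h): 95·exp(−0.07702·2) = 81.438 mg/L
C(8) = 240.313 + 280.332 + 356.411 + 81.438 = 958.495 mg/L

958.495 mg/L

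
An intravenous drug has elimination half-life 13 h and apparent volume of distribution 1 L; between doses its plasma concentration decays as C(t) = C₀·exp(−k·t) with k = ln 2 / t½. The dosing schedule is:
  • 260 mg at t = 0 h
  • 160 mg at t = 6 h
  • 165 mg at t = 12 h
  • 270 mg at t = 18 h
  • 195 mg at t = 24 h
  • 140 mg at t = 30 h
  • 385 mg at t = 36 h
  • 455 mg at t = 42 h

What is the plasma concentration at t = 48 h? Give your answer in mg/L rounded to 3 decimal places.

757.218 mg/L

k = ln 2 / 13 = 0.05332 per h
Dose 1 (260 mg at t=0 h): 260·exp(−0.05332·48) = 20.113 mg/L
Dose 2 (160 mg at t=6 h): 160·exp(−0.05332·42) = 17.044 mg/L
Dose 3 (165 mg at t=12 h): 165·exp(−0.05332·36) = 24.203 mg/L
Dose 4 (270 mg at t=18 h): 270·exp(−0.05332·30) = 54.535 mg/L
Dose 5 (195 mg at t=24 h): 195·exp(−0.05332·24) = 54.236 mg/L
Dose 6 (140 mg at t=30 h): 140·exp(−0.05332·18) = 53.619 mg/L
Dose 7 (385 mg at t=36 h): 385·exp(−0.05332·12) = 203.042 mg/L
Dose 8 (455 mg at t=42 h): 455·exp(−0.05332·6) = 330.426 mg/L
C(48) = 20.113 + 17.044 + 24.203 + 54.535 + 54.236 + 53.619 + 203.042 + 330.426 = 757.218 mg/L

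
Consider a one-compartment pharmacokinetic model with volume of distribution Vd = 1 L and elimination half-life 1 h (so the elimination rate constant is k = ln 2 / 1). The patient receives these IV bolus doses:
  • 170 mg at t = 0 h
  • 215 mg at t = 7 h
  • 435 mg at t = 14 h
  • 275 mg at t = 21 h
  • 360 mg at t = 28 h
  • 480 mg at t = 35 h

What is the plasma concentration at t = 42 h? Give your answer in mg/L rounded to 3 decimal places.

3.772 mg/L

k = ln 2 / 1 = 0.69315 per h
Dose 1 (170 mg at t=0 h): 170·exp(−0.69315·42) = 0.000 mg/L
Dose 2 (215 mg at t=7 h): 215·exp(−0.69315·35) = 0.000 mg/L
Dose 3 (435 mg at t=14 h): 435·exp(−0.69315·28) = 0.000 mg/L
Dose 4 (275 mg at t=21 h): 275·exp(−0.69315·21) = 0.000 mg/L
Dose 5 (360 mg at t=28 h): 360·exp(−0.69315·14) = 0.022 mg/L
Dose 6 (480 mg at t=35 h): 480·exp(−0.69315·7) = 3.750 mg/L
C(42) = 0.000 + 0.000 + 0.000 + 0.000 + 0.022 + 3.750 = 3.772 mg/L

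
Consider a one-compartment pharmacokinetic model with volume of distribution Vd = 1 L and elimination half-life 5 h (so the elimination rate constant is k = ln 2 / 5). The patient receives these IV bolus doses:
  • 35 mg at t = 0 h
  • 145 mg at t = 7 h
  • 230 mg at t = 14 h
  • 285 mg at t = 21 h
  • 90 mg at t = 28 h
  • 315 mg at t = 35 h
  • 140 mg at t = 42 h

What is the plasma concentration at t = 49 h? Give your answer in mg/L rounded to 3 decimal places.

111.318 mg/L

k = ln 2 / 5 = 0.13863 per h
Dose 1 (35 mg at t=0 h): 35·exp(−0.13863·49) = 0.039 mg/L
Dose 2 (145 mg at t=7 h): 145·exp(−0.13863·42) = 0.429 mg/L
Dose 3 (230 mg at t=14 h): 230·exp(−0.13863·35) = 1.797 mg/L
Dose 4 (285 mg at t=21 h): 285·exp(−0.13863·28) = 5.876 mg/L
Dose 5 (90 mg at t=28 h): 90·exp(−0.13863·21) = 4.897 mg/L
Dose 6 (315 mg at t=35 h): 315·exp(−0.13863·14) = 45.230 mg/L
Dose 7 (140 mg at t=42 h): 140·exp(−0.13863·7) = 53.050 mg/L
C(49) = 0.039 + 0.429 + 1.797 + 5.876 + 4.897 + 45.230 + 53.050 = 111.318 mg/L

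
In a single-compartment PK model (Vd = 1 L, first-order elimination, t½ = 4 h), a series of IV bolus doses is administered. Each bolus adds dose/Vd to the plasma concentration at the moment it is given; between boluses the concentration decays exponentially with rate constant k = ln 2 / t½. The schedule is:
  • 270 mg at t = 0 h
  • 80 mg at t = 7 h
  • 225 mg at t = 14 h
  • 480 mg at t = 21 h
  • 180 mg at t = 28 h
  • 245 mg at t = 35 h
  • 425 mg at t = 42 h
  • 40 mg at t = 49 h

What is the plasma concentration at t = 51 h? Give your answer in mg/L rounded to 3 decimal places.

139.386 mg/L

k = ln 2 / 4 = 0.17329 per h
Dose 1 (270 mg at t=0 h): 270·exp(−0.17329·51) = 0.039 mg/L
Dose 2 (80 mg at t=7 h): 80·exp(−0.17329·44) = 0.039 mg/L
Dose 3 (225 mg at t=14 h): 225·exp(−0.17329·37) = 0.370 mg/L
Dose 4 (480 mg at t=21 h): 480·exp(−0.17329·30) = 2.652 mg/L
Dose 5 (180 mg at t=28 h): 180·exp(−0.17329·23) = 3.345 mg/L
Dose 6 (245 mg at t=35 h): 245·exp(−0.17329·16) = 15.312 mg/L
Dose 7 (425 mg at t=42 h): 425·exp(−0.17329·9) = 89.345 mg/L
Dose 8 (40 mg at t=49 h): 40·exp(−0.17329·2) = 28.284 mg/L
C(51) = 0.039 + 0.039 + 0.370 + 2.652 + 3.345 + 15.312 + 89.345 + 28.284 = 139.386 mg/L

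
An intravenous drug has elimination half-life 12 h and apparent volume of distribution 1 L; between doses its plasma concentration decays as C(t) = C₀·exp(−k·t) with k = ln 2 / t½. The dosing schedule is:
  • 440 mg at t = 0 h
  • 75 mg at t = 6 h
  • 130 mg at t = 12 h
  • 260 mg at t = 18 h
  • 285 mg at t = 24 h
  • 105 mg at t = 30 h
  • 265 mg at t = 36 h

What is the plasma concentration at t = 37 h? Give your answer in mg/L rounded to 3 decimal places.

636.576 mg/L

k = ln 2 / 12 = 0.05776 per h
Dose 1 (440 mg at t=0 h): 440·exp(−0.05776·37) = 51.913 mg/L
Dose 2 (75 mg at t=6 h): 75·exp(−0.05776·31) = 12.514 mg/L
Dose 3 (130 mg at t=12 h): 130·exp(−0.05776·25) = 30.676 mg/L
Dose 4 (260 mg at t=18 h): 260·exp(−0.05776·19) = 86.765 mg/L
Dose 5 (285 mg at t=24 h): 285·exp(−0.05776·13) = 134.502 mg/L
Dose 6 (105 mg at t=30 h): 105·exp(−0.05776·7) = 70.079 mg/L
Dose 7 (265 mg at t=36 h): 265·exp(−0.05776·1) = 250.127 mg/L
C(37) = 51.913 + 12.514 + 30.676 + 86.765 + 134.502 + 70.079 + 250.127 = 636.576 mg/L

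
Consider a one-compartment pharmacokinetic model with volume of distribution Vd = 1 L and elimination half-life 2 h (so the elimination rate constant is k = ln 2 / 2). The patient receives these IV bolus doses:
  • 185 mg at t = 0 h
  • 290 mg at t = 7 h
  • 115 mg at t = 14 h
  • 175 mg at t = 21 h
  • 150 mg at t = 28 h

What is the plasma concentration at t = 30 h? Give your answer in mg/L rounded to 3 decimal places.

k = ln 2 / 2 = 0.34657 per h
Dose 1 (185 mg at t=0 h): 185·exp(−0.34657·30) = 0.006 mg/L
Dose 2 (290 mg at t=7 h): 290·exp(−0.34657·23) = 0.100 mg/L
Dose 3 (115 mg at t=14 h): 115·exp(−0.34657·16) = 0.449 mg/L
Dose 4 (175 mg at t=21 h): 175·exp(−0.34657·9) = 7.734 mg/L
Dose 5 (150 mg at t=28 h): 150·exp(−0.34657·2) = 75.000 mg/L
C(30) = 0.006 + 0.100 + 0.449 + 7.734 + 75.000 = 83.289 mg/L

83.289 mg/L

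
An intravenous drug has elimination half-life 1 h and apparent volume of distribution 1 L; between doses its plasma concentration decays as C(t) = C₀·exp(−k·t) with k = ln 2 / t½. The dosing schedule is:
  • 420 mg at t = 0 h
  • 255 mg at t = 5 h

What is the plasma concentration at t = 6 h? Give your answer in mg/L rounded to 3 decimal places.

134.062 mg/L

k = ln 2 / 1 = 0.69315 per h
Dose 1 (420 mg at t=0 h): 420·exp(−0.69315·6) = 6.563 mg/L
Dose 2 (255 mg at t=5 h): 255·exp(−0.69315·1) = 127.500 mg/L
C(6) = 6.563 + 127.500 = 134.062 mg/L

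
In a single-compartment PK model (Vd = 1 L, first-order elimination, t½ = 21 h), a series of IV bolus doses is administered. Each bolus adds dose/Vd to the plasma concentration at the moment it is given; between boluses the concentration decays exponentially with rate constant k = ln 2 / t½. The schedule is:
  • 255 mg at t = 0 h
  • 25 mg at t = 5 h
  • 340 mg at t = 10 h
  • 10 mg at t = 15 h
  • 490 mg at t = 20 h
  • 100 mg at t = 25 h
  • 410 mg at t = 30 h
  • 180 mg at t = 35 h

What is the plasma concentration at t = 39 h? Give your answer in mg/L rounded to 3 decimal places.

k = ln 2 / 21 = 0.03301 per h
Dose 1 (255 mg at t=0 h): 255·exp(−0.03301·39) = 70.386 mg/L
Dose 2 (25 mg at t=5 h): 25·exp(−0.03301·34) = 8.139 mg/L
Dose 3 (340 mg at t=10 h): 340·exp(−0.03301·29) = 130.548 mg/L
Dose 4 (10 mg at t=15 h): 10·exp(−0.03301·24) = 4.529 mg/L
Dose 5 (490 mg at t=20 h): 490·exp(−0.03301·19) = 261.719 mg/L
Dose 6 (100 mg at t=25 h): 100·exp(−0.03301·14) = 62.996 mg/L
Dose 7 (410 mg at t=30 h): 410·exp(−0.03301·9) = 304.629 mg/L
Dose 8 (180 mg at t=35 h): 180·exp(−0.03301·4) = 157.737 mg/L
C(39) = 70.386 + 8.139 + 130.548 + 4.529 + 261.719 + 62.996 + 304.629 + 157.737 = 1000.682 mg/L

1000.682 mg/L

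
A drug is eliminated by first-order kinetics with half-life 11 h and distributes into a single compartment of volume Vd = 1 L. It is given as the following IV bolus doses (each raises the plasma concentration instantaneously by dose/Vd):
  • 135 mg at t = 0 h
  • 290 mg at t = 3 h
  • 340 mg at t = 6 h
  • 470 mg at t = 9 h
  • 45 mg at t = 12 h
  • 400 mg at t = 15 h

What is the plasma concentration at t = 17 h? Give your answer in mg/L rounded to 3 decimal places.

1005.649 mg/L

k = ln 2 / 11 = 0.06301 per h
Dose 1 (135 mg at t=0 h): 135·exp(−0.06301·17) = 46.249 mg/L
Dose 2 (290 mg at t=3 h): 290·exp(−0.06301·14) = 120.024 mg/L
Dose 3 (340 mg at t=6 h): 340·exp(−0.06301·11) = 170.000 mg/L
Dose 4 (470 mg at t=9 h): 470·exp(−0.06301·8) = 283.901 mg/L
Dose 5 (45 mg at t=12 h): 45·exp(−0.06301·5) = 32.838 mg/L
Dose 6 (400 mg at t=15 h): 400·exp(−0.06301·2) = 352.637 mg/L
C(17) = 46.249 + 120.024 + 170.000 + 283.901 + 32.838 + 352.637 = 1005.649 mg/L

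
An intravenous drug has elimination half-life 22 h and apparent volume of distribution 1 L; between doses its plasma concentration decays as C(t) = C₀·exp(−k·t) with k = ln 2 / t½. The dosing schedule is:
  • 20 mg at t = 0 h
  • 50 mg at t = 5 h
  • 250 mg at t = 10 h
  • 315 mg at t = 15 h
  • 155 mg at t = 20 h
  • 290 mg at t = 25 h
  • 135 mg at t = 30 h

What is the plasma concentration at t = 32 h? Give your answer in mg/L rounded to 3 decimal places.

k = ln 2 / 22 = 0.03151 per h
Dose 1 (20 mg at t=0 h): 20·exp(−0.03151·32) = 7.297 mg/L
Dose 2 (50 mg at t=5 h): 50·exp(−0.03151·27) = 21.356 mg/L
Dose 3 (250 mg at t=10 h): 250·exp(−0.03151·22) = 125.000 mg/L
Dose 4 (315 mg at t=15 h): 315·exp(−0.03151·17) = 184.373 mg/L
Dose 5 (155 mg at t=20 h): 155·exp(−0.03151·12) = 106.202 mg/L
Dose 6 (290 mg at t=25 h): 290·exp(−0.03151·7) = 232.603 mg/L
Dose 7 (135 mg at t=30 h): 135·exp(−0.03151·2) = 126.756 mg/L
C(32) = 7.297 + 21.356 + 125.000 + 184.373 + 106.202 + 232.603 + 126.756 = 803.587 mg/L

803.587 mg/L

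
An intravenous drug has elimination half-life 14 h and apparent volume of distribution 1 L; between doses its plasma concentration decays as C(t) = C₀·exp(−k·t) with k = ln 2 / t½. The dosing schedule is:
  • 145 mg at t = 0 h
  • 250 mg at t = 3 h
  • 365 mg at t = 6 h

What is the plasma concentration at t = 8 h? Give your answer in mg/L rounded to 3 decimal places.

623.344 mg/L

k = ln 2 / 14 = 0.04951 per h
Dose 1 (145 mg at t=0 h): 145·exp(−0.04951·8) = 97.578 mg/L
Dose 2 (250 mg at t=3 h): 250·exp(−0.04951·5) = 195.177 mg/L
Dose 3 (365 mg at t=6 h): 365·exp(−0.04951·2) = 330.589 mg/L
C(8) = 97.578 + 195.177 + 330.589 = 623.344 mg/L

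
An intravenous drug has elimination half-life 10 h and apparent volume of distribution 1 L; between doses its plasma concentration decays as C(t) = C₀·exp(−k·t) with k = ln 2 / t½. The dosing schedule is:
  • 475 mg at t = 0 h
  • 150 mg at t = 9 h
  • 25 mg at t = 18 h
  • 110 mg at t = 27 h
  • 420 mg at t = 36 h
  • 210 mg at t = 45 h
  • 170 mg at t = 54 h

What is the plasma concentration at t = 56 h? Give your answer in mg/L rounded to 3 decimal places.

383.058 mg/L

k = ln 2 / 10 = 0.06931 per h
Dose 1 (475 mg at t=0 h): 475·exp(−0.06931·56) = 9.793 mg/L
Dose 2 (150 mg at t=9 h): 150·exp(−0.06931·47) = 5.771 mg/L
Dose 3 (25 mg at t=18 h): 25·exp(−0.06931·38) = 1.795 mg/L
Dose 4 (110 mg at t=27 h): 110·exp(−0.06931·29) = 14.737 mg/L
Dose 5 (420 mg at t=36 h): 420·exp(−0.06931·20) = 105.000 mg/L
Dose 6 (210 mg at t=45 h): 210·exp(−0.06931·11) = 97.968 mg/L
Dose 7 (170 mg at t=54 h): 170·exp(−0.06931·2) = 147.994 mg/L
C(56) = 9.793 + 5.771 + 1.795 + 14.737 + 105.000 + 97.968 + 147.994 = 383.058 mg/L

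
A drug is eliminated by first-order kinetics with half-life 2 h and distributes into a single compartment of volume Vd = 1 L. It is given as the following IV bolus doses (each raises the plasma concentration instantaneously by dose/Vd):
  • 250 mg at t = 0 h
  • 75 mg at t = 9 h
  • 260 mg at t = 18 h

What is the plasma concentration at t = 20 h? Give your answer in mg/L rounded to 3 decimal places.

k = ln 2 / 2 = 0.34657 per h
Dose 1 (250 mg at t=0 h): 250·exp(−0.34657·20) = 0.244 mg/L
Dose 2 (75 mg at t=9 h): 75·exp(−0.34657·11) = 1.657 mg/L
Dose 3 (260 mg at t=18 h): 260·exp(−0.34657·2) = 130.000 mg/L
C(20) = 0.244 + 1.657 + 130.000 = 131.901 mg/L

131.901 mg/L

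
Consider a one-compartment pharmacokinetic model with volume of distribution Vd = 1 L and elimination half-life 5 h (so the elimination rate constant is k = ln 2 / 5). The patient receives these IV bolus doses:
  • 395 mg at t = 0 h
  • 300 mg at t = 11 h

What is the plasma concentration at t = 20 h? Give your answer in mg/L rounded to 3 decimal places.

k = ln 2 / 5 = 0.13863 per h
Dose 1 (395 mg at t=0 h): 395·exp(−0.13863·20) = 24.688 mg/L
Dose 2 (300 mg at t=11 h): 300·exp(−0.13863·9) = 86.152 mg/L
C(20) = 24.688 + 86.152 = 110.840 mg/L

110.840 mg/L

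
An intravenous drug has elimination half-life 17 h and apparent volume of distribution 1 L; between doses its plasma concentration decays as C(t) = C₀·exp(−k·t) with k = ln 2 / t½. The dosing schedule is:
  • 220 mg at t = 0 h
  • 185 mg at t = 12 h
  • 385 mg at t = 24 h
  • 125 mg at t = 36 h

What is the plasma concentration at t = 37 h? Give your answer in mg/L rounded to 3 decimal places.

k = ln 2 / 17 = 0.04077 per h
Dose 1 (220 mg at t=0 h): 220·exp(−0.04077·37) = 48.668 mg/L
Dose 2 (185 mg at t=12 h): 185·exp(−0.04077·25) = 66.755 mg/L
Dose 3 (385 mg at t=24 h): 385·exp(−0.04077·13) = 226.601 mg/L
Dose 4 (125 mg at t=36 h): 125·exp(−0.04077·1) = 120.006 mg/L
C(37) = 48.668 + 66.755 + 226.601 + 120.006 = 462.029 mg/L

462.029 mg/L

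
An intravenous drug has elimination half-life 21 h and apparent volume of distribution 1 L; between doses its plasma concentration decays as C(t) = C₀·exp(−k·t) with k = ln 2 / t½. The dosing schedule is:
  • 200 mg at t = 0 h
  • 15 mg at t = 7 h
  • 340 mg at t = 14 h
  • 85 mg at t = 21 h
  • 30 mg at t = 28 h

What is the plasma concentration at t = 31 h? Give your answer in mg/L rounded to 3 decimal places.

360.950 mg/L

k = ln 2 / 21 = 0.03301 per h
Dose 1 (200 mg at t=0 h): 200·exp(−0.03301·31) = 71.887 mg/L
Dose 2 (15 mg at t=7 h): 15·exp(−0.03301·24) = 6.793 mg/L
Dose 3 (340 mg at t=14 h): 340·exp(−0.03301·17) = 193.994 mg/L
Dose 4 (85 mg at t=21 h): 85·exp(−0.03301·10) = 61.104 mg/L
Dose 5 (30 mg at t=28 h): 30·exp(−0.03301·3) = 27.172 mg/L
C(31) = 71.887 + 6.793 + 193.994 + 61.104 + 27.172 = 360.950 mg/L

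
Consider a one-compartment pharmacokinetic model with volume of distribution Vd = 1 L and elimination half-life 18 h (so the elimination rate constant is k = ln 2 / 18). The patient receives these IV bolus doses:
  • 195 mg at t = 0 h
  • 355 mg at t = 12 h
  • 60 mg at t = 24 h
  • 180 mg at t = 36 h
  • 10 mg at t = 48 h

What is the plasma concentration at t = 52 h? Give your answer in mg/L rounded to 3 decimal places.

228.597 mg/L

k = ln 2 / 18 = 0.03851 per h
Dose 1 (195 mg at t=0 h): 195·exp(−0.03851·52) = 26.326 mg/L
Dose 2 (355 mg at t=12 h): 355·exp(−0.03851·40) = 76.080 mg/L
Dose 3 (60 mg at t=24 h): 60·exp(−0.03851·28) = 20.412 mg/L
Dose 4 (180 mg at t=36 h): 180·exp(−0.03851·16) = 97.205 mg/L
Dose 5 (10 mg at t=48 h): 10·exp(−0.03851·4) = 8.572 mg/L
C(52) = 26.326 + 76.080 + 20.412 + 97.205 + 8.572 = 228.597 mg/L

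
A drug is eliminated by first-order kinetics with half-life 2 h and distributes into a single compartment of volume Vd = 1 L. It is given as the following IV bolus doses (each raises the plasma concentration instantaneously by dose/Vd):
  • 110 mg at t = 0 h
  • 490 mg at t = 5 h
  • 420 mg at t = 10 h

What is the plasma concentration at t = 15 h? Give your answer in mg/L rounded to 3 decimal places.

k = ln 2 / 2 = 0.34657 per h
Dose 1 (110 mg at t=0 h): 110·exp(−0.34657·15) = 0.608 mg/L
Dose 2 (490 mg at t=5 h): 490·exp(−0.34657·10) = 15.312 mg/L
Dose 3 (420 mg at t=10 h): 420·exp(−0.34657·5) = 74.246 mg/L
C(15) = 0.608 + 15.312 + 74.246 = 90.166 mg/L

90.166 mg/L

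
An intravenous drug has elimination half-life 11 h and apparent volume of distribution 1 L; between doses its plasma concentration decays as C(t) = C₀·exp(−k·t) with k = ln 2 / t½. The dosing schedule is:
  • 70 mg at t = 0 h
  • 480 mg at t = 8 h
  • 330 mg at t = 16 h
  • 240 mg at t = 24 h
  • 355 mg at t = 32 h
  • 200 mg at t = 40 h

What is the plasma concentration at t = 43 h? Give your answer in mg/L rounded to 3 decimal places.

k = ln 2 / 11 = 0.06301 per h
Dose 1 (70 mg at t=0 h): 70·exp(−0.06301·43) = 4.660 mg/L
Dose 2 (480 mg at t=8 h): 480·exp(−0.06301·35) = 52.895 mg/L
Dose 3 (330 mg at t=16 h): 330·exp(−0.06301·27) = 60.204 mg/L
Dose 4 (240 mg at t=24 h): 240·exp(−0.06301·19) = 72.485 mg/L
Dose 5 (355 mg at t=32 h): 355·exp(−0.06301·11) = 177.500 mg/L
Dose 6 (200 mg at t=40 h): 200·exp(−0.06301·3) = 165.551 mg/L
C(43) = 4.660 + 52.895 + 60.204 + 72.485 + 177.500 + 165.551 = 533.295 mg/L

533.295 mg/L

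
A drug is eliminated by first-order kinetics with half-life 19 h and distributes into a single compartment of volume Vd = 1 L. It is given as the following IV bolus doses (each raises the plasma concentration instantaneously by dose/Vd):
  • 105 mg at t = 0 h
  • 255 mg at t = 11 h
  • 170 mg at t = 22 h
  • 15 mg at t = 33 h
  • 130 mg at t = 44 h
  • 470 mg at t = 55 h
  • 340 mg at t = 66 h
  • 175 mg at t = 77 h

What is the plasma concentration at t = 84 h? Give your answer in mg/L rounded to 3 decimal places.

547.979 mg/L

k = ln 2 / 19 = 0.03648 per h
Dose 1 (105 mg at t=0 h): 105·exp(−0.03648·84) = 4.901 mg/L
Dose 2 (255 mg at t=11 h): 255·exp(−0.03648·73) = 17.781 mg/L
Dose 3 (170 mg at t=22 h): 170·exp(−0.03648·62) = 17.707 mg/L
Dose 4 (15 mg at t=33 h): 15·exp(−0.03648·51) = 2.334 mg/L
Dose 5 (130 mg at t=44 h): 130·exp(−0.03648·40) = 30.213 mg/L
Dose 6 (470 mg at t=55 h): 470·exp(−0.03648·29) = 163.167 mg/L
Dose 7 (340 mg at t=66 h): 340·exp(−0.03648·18) = 176.316 mg/L
Dose 8 (175 mg at t=77 h): 175·exp(−0.03648·7) = 135.560 mg/L
C(84) = 4.901 + 17.781 + 17.707 + 2.334 + 30.213 + 163.167 + 176.316 + 135.560 = 547.979 mg/L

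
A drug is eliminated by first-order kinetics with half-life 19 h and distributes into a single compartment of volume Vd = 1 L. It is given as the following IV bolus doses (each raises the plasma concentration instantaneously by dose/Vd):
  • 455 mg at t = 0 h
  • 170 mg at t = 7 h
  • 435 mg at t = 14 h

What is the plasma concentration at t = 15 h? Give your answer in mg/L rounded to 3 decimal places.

809.629 mg/L

k = ln 2 / 19 = 0.03648 per h
Dose 1 (455 mg at t=0 h): 455·exp(−0.03648·15) = 263.243 mg/L
Dose 2 (170 mg at t=7 h): 170·exp(−0.03648·8) = 126.970 mg/L
Dose 3 (435 mg at t=14 h): 435·exp(−0.03648·1) = 419.417 mg/L
C(15) = 263.243 + 126.970 + 419.417 = 809.629 mg/L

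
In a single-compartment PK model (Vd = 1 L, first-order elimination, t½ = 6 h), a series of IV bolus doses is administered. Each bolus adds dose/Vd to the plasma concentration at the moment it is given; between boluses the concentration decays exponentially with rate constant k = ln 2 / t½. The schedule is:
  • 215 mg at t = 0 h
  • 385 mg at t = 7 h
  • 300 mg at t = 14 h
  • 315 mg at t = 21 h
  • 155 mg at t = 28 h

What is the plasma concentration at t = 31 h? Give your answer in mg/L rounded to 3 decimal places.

k = ln 2 / 6 = 0.11552 per h
Dose 1 (215 mg at t=0 h): 215·exp(−0.11552·31) = 5.986 mg/L
Dose 2 (385 mg at t=7 h): 385·exp(−0.11552·24) = 24.062 mg/L
Dose 3 (300 mg at t=14 h): 300·exp(−0.11552·17) = 42.092 mg/L
Dose 4 (315 mg at t=21 h): 315·exp(−0.11552·10) = 99.219 mg/L
Dose 5 (155 mg at t=28 h): 155·exp(−0.11552·3) = 109.602 mg/L
C(31) = 5.986 + 24.062 + 42.092 + 99.219 + 109.602 = 280.961 mg/L

280.961 mg/L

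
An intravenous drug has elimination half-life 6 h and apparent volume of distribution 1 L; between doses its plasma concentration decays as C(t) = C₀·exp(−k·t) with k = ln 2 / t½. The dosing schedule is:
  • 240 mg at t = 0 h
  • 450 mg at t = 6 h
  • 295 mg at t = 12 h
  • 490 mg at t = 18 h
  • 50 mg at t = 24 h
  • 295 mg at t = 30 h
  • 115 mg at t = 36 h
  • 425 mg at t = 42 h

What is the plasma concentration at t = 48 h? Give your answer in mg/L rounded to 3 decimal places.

k = ln 2 / 6 = 0.11552 per h
Dose 1 (240 mg at t=0 h): 240·exp(−0.11552·48) = 0.938 mg/L
Dose 2 (450 mg at t=6 h): 450·exp(−0.11552·42) = 3.516 mg/L
Dose 3 (295 mg at t=12 h): 295·exp(−0.11552·36) = 4.609 mg/L
Dose 4 (490 mg at t=18 h): 490·exp(−0.11552·30) = 15.313 mg/L
Dose 5 (50 mg at t=24 h): 50·exp(−0.11552·24) = 3.125 mg/L
Dose 6 (295 mg at t=30 h): 295·exp(−0.11552·18) = 36.875 mg/L
Dose 7 (115 mg at t=36 h): 115·exp(−0.11552·12) = 28.750 mg/L
Dose 8 (425 mg at t=42 h): 425·exp(−0.11552·6) = 212.500 mg/L
C(48) = 0.938 + 3.516 + 4.609 + 15.313 + 3.125 + 36.875 + 28.750 + 212.500 = 305.625 mg/L

305.625 mg/L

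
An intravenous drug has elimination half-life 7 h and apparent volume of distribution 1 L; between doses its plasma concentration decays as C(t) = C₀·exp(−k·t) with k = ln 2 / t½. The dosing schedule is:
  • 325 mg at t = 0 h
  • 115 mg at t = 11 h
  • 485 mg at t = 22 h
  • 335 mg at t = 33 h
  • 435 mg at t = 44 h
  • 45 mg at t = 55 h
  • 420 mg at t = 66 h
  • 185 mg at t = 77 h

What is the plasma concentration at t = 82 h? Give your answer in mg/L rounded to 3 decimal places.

216.190 mg/L

k = ln 2 / 7 = 0.09902 per h
Dose 1 (325 mg at t=0 h): 325·exp(−0.09902·82) = 0.097 mg/L
Dose 2 (115 mg at t=11 h): 115·exp(−0.09902·71) = 0.102 mg/L
Dose 3 (485 mg at t=22 h): 485·exp(−0.09902·60) = 1.275 mg/L
Dose 4 (335 mg at t=33 h): 335·exp(−0.09902·49) = 2.617 mg/L
Dose 5 (435 mg at t=44 h): 435·exp(−0.09902·38) = 10.100 mg/L
Dose 6 (45 mg at t=55 h): 45·exp(−0.09902·27) = 3.105 mg/L
Dose 7 (420 mg at t=66 h): 420·exp(−0.09902·16) = 86.135 mg/L
Dose 8 (185 mg at t=77 h): 185·exp(−0.09902·5) = 112.759 mg/L
C(82) = 0.097 + 0.102 + 1.275 + 2.617 + 10.100 + 3.105 + 86.135 + 112.759 = 216.190 mg/L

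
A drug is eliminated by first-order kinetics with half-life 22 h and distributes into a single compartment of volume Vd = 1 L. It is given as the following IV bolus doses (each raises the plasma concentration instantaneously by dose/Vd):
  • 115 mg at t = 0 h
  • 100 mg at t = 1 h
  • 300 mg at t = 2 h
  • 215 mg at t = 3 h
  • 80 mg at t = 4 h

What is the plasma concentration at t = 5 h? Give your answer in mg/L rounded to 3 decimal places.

738.729 mg/L

k = ln 2 / 22 = 0.03151 per h
Dose 1 (115 mg at t=0 h): 115·exp(−0.03151·5) = 98.239 mg/L
Dose 2 (100 mg at t=1 h): 100·exp(−0.03151·4) = 88.159 mg/L
Dose 3 (300 mg at t=2 h): 300·exp(−0.03151·3) = 272.943 mg/L
Dose 4 (215 mg at t=3 h): 215·exp(−0.03151·2) = 201.870 mg/L
Dose 5 (80 mg at t=4 h): 80·exp(−0.03151·1) = 77.519 mg/L
C(5) = 98.239 + 88.159 + 272.943 + 201.870 + 77.519 = 738.729 mg/L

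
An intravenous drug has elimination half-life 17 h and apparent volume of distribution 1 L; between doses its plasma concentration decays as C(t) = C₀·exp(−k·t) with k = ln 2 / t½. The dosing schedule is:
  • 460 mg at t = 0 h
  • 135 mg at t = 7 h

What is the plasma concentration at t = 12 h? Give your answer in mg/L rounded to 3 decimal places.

392.113 mg/L

k = ln 2 / 17 = 0.04077 per h
Dose 1 (460 mg at t=0 h): 460·exp(−0.04077·12) = 282.011 mg/L
Dose 2 (135 mg at t=7 h): 135·exp(−0.04077·5) = 110.102 mg/L
C(12) = 282.011 + 110.102 = 392.113 mg/L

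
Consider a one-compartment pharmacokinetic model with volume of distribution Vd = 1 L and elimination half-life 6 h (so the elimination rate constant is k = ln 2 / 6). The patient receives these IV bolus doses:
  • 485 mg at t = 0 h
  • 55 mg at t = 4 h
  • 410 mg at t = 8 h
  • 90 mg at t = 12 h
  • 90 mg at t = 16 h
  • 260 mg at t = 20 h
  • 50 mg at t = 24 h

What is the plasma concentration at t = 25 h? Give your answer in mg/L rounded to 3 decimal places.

k = ln 2 / 6 = 0.11552 per h
Dose 1 (485 mg at t=0 h): 485·exp(−0.11552·25) = 27.005 mg/L
Dose 2 (55 mg at t=4 h): 55·exp(−0.11552·21) = 4.861 mg/L
Dose 3 (410 mg at t=8 h): 410·exp(−0.11552·17) = 57.526 mg/L
Dose 4 (90 mg at t=12 h): 90·exp(−0.11552·13) = 20.045 mg/L
Dose 5 (90 mg at t=16 h): 90·exp(−0.11552·9) = 31.820 mg/L
Dose 6 (260 mg at t=20 h): 260·exp(−0.11552·5) = 145.920 mg/L
Dose 7 (50 mg at t=24 h): 50·exp(−0.11552·1) = 44.545 mg/L
C(25) = 27.005 + 4.861 + 57.526 + 20.045 + 31.820 + 145.920 + 44.545 = 331.723 mg/L

331.723 mg/L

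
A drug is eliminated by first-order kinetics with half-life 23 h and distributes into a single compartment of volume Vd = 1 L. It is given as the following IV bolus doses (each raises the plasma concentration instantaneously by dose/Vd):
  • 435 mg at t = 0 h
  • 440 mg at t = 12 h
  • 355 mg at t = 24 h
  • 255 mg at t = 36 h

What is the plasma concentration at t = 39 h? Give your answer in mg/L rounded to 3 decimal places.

788.157 mg/L

k = ln 2 / 23 = 0.03014 per h
Dose 1 (435 mg at t=0 h): 435·exp(−0.03014·39) = 134.291 mg/L
Dose 2 (440 mg at t=12 h): 440·exp(−0.03014·27) = 195.016 mg/L
Dose 3 (355 mg at t=24 h): 355·exp(−0.03014·15) = 225.894 mg/L
Dose 4 (255 mg at t=36 h): 255·exp(−0.03014·3) = 232.957 mg/L
C(39) = 134.291 + 195.016 + 225.894 + 232.957 = 788.157 mg/L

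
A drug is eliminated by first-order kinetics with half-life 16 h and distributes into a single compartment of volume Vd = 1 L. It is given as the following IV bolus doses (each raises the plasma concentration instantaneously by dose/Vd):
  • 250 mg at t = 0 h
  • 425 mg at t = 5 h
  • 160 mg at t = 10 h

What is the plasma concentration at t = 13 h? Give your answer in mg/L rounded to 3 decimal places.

583.369 mg/L

k = ln 2 / 16 = 0.04332 per h
Dose 1 (250 mg at t=0 h): 250·exp(−0.04332·13) = 142.349 mg/L
Dose 2 (425 mg at t=5 h): 425·exp(−0.04332·8) = 300.520 mg/L
Dose 3 (160 mg at t=10 h): 160·exp(−0.04332·3) = 140.500 mg/L
C(13) = 142.349 + 300.520 + 140.500 = 583.369 mg/L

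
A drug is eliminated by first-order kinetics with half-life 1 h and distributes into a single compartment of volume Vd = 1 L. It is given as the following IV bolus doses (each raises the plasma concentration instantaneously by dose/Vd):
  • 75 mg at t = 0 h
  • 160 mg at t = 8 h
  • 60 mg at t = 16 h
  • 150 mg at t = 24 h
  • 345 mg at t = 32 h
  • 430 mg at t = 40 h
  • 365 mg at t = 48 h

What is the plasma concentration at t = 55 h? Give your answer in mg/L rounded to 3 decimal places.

k = ln 2 / 1 = 0.69315 per h
Dose 1 (75 mg at t=0 h): 75·exp(−0.69315·55) = 0.000 mg/L
Dose 2 (160 mg at t=8 h): 160·exp(−0.69315·47) = 0.000 mg/L
Dose 3 (60 mg at t=16 h): 60·exp(−0.69315·39) = 0.000 mg/L
Dose 4 (150 mg at t=24 h): 150·exp(−0.69315·31) = 0.000 mg/L
Dose 5 (345 mg at t=32 h): 345·exp(−0.69315·23) = 0.000 mg/L
Dose 6 (430 mg at t=40 h): 430·exp(−0.69315·15) = 0.013 mg/L
Dose 7 (365 mg at t=48 h): 365·exp(−0.69315·7) = 2.852 mg/L
C(55) = 0.000 + 0.000 + 0.000 + 0.000 + 0.000 + 0.013 + 2.852 = 2.865 mg/L

2.865 mg/L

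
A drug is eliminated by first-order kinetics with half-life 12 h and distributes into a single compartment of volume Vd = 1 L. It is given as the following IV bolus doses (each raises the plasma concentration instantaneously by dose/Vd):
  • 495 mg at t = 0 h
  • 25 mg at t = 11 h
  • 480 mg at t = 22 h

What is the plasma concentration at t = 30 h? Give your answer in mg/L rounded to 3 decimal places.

k = ln 2 / 12 = 0.05776 per h
Dose 1 (495 mg at t=0 h): 495·exp(−0.05776·30) = 87.504 mg/L
Dose 2 (25 mg at t=11 h): 25·exp(−0.05776·19) = 8.343 mg/L
Dose 3 (480 mg at t=22 h): 480·exp(−0.05776·8) = 302.381 mg/L
C(30) = 87.504 + 8.343 + 302.381 = 398.228 mg/L

398.228 mg/L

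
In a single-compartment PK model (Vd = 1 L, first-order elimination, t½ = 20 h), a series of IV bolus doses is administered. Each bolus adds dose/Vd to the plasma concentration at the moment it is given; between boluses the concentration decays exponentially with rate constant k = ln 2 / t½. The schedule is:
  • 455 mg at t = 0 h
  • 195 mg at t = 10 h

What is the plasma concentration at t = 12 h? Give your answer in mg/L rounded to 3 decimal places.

482.129 mg/L

k = ln 2 / 20 = 0.03466 per h
Dose 1 (455 mg at t=0 h): 455·exp(−0.03466·12) = 300.188 mg/L
Dose 2 (195 mg at t=10 h): 195·exp(−0.03466·2) = 181.941 mg/L
C(12) = 300.188 + 181.941 = 482.129 mg/L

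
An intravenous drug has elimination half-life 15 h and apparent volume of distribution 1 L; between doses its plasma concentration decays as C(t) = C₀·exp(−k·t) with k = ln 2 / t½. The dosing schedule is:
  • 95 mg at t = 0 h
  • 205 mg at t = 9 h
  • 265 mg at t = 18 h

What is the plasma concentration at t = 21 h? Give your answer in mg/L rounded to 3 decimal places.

384.436 mg/L

k = ln 2 / 15 = 0.04621 per h
Dose 1 (95 mg at t=0 h): 95·exp(−0.04621·21) = 35.998 mg/L
Dose 2 (205 mg at t=9 h): 205·exp(−0.04621·12) = 117.742 mg/L
Dose 3 (265 mg at t=18 h): 265·exp(−0.04621·3) = 230.696 mg/L
C(21) = 35.998 + 117.742 + 230.696 = 384.436 mg/L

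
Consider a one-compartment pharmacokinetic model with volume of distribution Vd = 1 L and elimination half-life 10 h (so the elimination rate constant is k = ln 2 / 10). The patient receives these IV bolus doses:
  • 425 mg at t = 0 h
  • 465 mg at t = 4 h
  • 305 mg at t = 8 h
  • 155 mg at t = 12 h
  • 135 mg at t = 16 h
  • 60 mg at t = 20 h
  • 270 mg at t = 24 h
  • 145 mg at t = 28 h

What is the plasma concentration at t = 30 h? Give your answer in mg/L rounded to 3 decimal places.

k = ln 2 / 10 = 0.06931 per h
Dose 1 (425 mg at t=0 h): 425·exp(−0.06931·30) = 53.125 mg/L
Dose 2 (465 mg at t=4 h): 465·exp(−0.06931·26) = 76.696 mg/L
Dose 3 (305 mg at t=8 h): 305·exp(−0.06931·22) = 66.379 mg/L
Dose 4 (155 mg at t=12 h): 155·exp(−0.06931·18) = 44.512 mg/L
Dose 5 (135 mg at t=16 h): 135·exp(−0.06931·14) = 51.155 mg/L
Dose 6 (60 mg at t=20 h): 60·exp(−0.06931·10) = 30.000 mg/L
Dose 7 (270 mg at t=24 h): 270·exp(−0.06931·6) = 178.134 mg/L
Dose 8 (145 mg at t=28 h): 145·exp(−0.06931·2) = 126.230 mg/L
C(30) = 53.125 + 76.696 + 66.379 + 44.512 + 51.155 + 30.000 + 178.134 + 126.230 = 626.232 mg/L

626.232 mg/L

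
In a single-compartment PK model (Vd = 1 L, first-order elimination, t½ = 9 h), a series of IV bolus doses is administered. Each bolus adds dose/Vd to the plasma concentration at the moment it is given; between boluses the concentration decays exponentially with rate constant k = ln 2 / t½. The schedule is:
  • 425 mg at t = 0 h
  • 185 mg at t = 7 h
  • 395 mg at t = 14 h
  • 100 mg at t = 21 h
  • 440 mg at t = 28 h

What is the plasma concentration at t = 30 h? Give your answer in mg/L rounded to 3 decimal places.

616.016 mg/L

k = ln 2 / 9 = 0.07702 per h
Dose 1 (425 mg at t=0 h): 425·exp(−0.07702·30) = 42.165 mg/L
Dose 2 (185 mg at t=7 h): 185·exp(−0.07702·23) = 31.468 mg/L
Dose 3 (395 mg at t=14 h): 395·exp(−0.07702·16) = 115.195 mg/L
Dose 4 (100 mg at t=21 h): 100·exp(−0.07702·9) = 50.000 mg/L
Dose 5 (440 mg at t=28 h): 440·exp(−0.07702·2) = 377.187 mg/L
C(30) = 42.165 + 31.468 + 115.195 + 50.000 + 377.187 = 616.016 mg/L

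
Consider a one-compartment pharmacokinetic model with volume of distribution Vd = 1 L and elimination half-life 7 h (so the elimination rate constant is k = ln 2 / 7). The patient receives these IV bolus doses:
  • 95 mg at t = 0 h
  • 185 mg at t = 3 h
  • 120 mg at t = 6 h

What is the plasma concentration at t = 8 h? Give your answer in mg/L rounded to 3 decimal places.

254.221 mg/L

k = ln 2 / 7 = 0.09902 per h
Dose 1 (95 mg at t=0 h): 95·exp(−0.09902·8) = 43.022 mg/L
Dose 2 (185 mg at t=3 h): 185·exp(−0.09902·5) = 112.759 mg/L
Dose 3 (120 mg at t=6 h): 120·exp(−0.09902·2) = 98.440 mg/L
C(8) = 43.022 + 112.759 + 98.440 = 254.221 mg/L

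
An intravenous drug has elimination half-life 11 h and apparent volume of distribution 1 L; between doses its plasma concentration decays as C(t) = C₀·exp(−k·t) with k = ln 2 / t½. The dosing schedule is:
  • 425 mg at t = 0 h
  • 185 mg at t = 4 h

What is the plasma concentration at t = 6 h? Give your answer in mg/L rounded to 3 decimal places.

k = ln 2 / 11 = 0.06301 per h
Dose 1 (425 mg at t=0 h): 425·exp(−0.06301·6) = 291.200 mg/L
Dose 2 (185 mg at t=4 h): 185·exp(−0.06301·2) = 163.094 mg/L
C(6) = 291.200 + 163.094 = 454.294 mg/L

454.294 mg/L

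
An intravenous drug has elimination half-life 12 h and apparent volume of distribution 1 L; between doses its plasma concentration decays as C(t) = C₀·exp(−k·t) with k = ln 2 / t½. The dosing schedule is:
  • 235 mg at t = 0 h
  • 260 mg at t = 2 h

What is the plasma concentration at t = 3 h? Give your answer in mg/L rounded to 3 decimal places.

443.018 mg/L

k = ln 2 / 12 = 0.05776 per h
Dose 1 (235 mg at t=0 h): 235·exp(−0.05776·3) = 197.611 mg/L
Dose 2 (260 mg at t=2 h): 260·exp(−0.05776·1) = 245.407 mg/L
C(3) = 197.611 + 245.407 = 443.018 mg/L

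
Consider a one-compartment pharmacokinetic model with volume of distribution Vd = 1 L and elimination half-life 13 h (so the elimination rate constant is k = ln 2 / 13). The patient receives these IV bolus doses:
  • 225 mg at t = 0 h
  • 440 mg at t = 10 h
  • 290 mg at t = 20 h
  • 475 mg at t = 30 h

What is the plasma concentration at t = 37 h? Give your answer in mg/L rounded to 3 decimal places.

579.769 mg/L

k = ln 2 / 13 = 0.05332 per h
Dose 1 (225 mg at t=0 h): 225·exp(−0.05332·37) = 31.290 mg/L
Dose 2 (440 mg at t=10 h): 440·exp(−0.05332·27) = 104.289 mg/L
Dose 3 (290 mg at t=20 h): 290·exp(−0.05332·17) = 117.150 mg/L
Dose 4 (475 mg at t=30 h): 475·exp(−0.05332·7) = 327.040 mg/L
C(37) = 31.290 + 104.289 + 117.150 + 327.040 = 579.769 mg/L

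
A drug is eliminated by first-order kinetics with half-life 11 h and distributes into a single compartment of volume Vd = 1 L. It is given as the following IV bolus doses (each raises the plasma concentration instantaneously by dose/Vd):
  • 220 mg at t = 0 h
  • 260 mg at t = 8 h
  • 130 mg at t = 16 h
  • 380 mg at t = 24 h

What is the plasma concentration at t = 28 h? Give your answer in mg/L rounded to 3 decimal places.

k = ln 2 / 11 = 0.06301 per h
Dose 1 (220 mg at t=0 h): 220·exp(−0.06301·28) = 37.685 mg/L
Dose 2 (260 mg at t=8 h): 260·exp(−0.06301·20) = 73.730 mg/L
Dose 3 (130 mg at t=16 h): 130·exp(−0.06301·12) = 61.031 mg/L
Dose 4 (380 mg at t=24 h): 380·exp(−0.06301·4) = 295.337 mg/L
C(28) = 37.685 + 73.730 + 61.031 + 295.337 = 467.783 mg/L

467.783 mg/L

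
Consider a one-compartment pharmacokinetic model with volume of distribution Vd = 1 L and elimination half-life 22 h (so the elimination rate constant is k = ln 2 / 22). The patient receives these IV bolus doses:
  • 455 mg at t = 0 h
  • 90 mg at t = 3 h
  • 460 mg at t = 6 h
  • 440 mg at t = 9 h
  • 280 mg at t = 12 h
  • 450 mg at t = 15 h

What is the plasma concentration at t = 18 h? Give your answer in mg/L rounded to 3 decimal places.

1601.889 mg/L

k = ln 2 / 22 = 0.03151 per h
Dose 1 (455 mg at t=0 h): 455·exp(−0.03151·18) = 258.056 mg/L
Dose 2 (90 mg at t=3 h): 90·exp(−0.03151·15) = 56.104 mg/L
Dose 3 (460 mg at t=6 h): 460·exp(−0.03151·12) = 315.181 mg/L
Dose 4 (440 mg at t=9 h): 440·exp(−0.03151·9) = 331.363 mg/L
Dose 5 (280 mg at t=12 h): 280·exp(−0.03151·6) = 231.771 mg/L
Dose 6 (450 mg at t=15 h): 450·exp(−0.03151·3) = 409.414 mg/L
C(18) = 258.056 + 56.104 + 315.181 + 331.363 + 231.771 + 409.414 = 1601.889 mg/L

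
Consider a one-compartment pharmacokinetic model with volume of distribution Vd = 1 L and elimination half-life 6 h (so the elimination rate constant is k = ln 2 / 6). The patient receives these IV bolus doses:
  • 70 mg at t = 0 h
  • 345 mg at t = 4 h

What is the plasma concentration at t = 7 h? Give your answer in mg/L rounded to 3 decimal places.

k = ln 2 / 6 = 0.11552 per h
Dose 1 (70 mg at t=0 h): 70·exp(−0.11552·7) = 31.181 mg/L
Dose 2 (345 mg at t=4 h): 345·exp(−0.11552·3) = 243.952 mg/L
C(7) = 31.181 + 243.952 = 275.133 mg/L

275.133 mg/L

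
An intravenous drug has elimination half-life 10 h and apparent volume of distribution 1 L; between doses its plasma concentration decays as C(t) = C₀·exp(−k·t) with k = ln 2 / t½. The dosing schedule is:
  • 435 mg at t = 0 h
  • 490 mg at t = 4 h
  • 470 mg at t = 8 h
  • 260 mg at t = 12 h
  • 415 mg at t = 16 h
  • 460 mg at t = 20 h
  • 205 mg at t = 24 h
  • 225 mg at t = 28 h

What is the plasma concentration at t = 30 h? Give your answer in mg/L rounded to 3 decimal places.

k = ln 2 / 10 = 0.06931 per h
Dose 1 (435 mg at t=0 h): 435·exp(−0.06931·30) = 54.375 mg/L
Dose 2 (490 mg at t=4 h): 490·exp(−0.06931·26) = 80.820 mg/L
Dose 3 (470 mg at t=8 h): 470·exp(−0.06931·22) = 102.290 mg/L
Dose 4 (260 mg at t=12 h): 260·exp(−0.06931·18) = 74.665 mg/L
Dose 5 (415 mg at t=16 h): 415·exp(−0.06931·14) = 157.256 mg/L
Dose 6 (460 mg at t=20 h): 460·exp(−0.06931·10) = 230.000 mg/L
Dose 7 (205 mg at t=24 h): 205·exp(−0.06931·6) = 135.250 mg/L
Dose 8 (225 mg at t=28 h): 225·exp(−0.06931·2) = 195.874 mg/L
C(30) = 54.375 + 80.820 + 102.290 + 74.665 + 157.256 + 230.000 + 135.250 + 195.874 = 1030.529 mg/L

1030.529 mg/L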